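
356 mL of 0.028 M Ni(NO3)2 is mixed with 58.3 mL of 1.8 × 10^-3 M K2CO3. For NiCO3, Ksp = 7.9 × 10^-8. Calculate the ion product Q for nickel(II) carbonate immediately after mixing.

6.1 x 10^-6

Total volume = 356 + 58.3 = 414.3 mL.
[Ni^2+] = 2.8 × 10^-2 × (356/414.3) = 2.41 × 10^-2 M
[CO3^2-] = 1.8 x 10^-3 × (58.3/414.3) = 2.53 x 10^-4 M
NiCO3(s) ⇌ Ni^2+(aq) + CO3^2-(aq), so Q = [Ni^2+][CO3^2-]
Q = (2.41 × 10^-2)(2.53 × 10^-4) = 6.1 × 10^-6
Q > Ksp, so NiCO3 will precipitate.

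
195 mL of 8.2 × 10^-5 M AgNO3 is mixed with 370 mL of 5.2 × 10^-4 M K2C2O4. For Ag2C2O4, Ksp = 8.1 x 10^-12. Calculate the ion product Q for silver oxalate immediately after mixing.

2.7 × 10^-13

Total volume = 195 + 370 = 565 mL.
[Ag^+] = 8.2 × 10^-5 × (195/565) = 2.83 × 10^-5 M
[C2O4^2-] = 5.2 × 10^-4 × (370/565) = 3.41 × 10^-4 M
Ag2C2O4(s) <=> 2 Ag^+ + C2O4^2-, so Q = [Ag^+]^2[C2O4^2-]
Q = (2.83 × 10^-5)^2(3.41 × 10^-4) = 2.7 × 10^-13
Q < Ksp, so no precipitate of Ag2C2O4 forms.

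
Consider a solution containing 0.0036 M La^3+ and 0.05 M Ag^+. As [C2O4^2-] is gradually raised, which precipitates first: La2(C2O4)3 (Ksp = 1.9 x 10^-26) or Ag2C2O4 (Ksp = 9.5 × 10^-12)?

Ag2C2O4

Each salt begins to precipitate when Q = Ksp, i.e. when [C2O4^2-] reaches its threshold.
For La2(C2O4)3: 1.9 x 10^-26 = (0.0036)^2 × [C2O4^2-]^3  ⇒  [C2O4^2-] = 1.1 × 10^-7 M.
For Ag2C2O4: 9.5 × 10^-12 = (0.05)^2 × [C2O4^2-]  ⇒  [C2O4^2-] = 3.8 × 10^-9 M.
The salt with the lower threshold [C2O4^2-] precipitates first: Ag2C2O4.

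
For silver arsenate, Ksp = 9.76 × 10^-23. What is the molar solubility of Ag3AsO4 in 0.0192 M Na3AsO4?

s ≈ 5.73e-8 M

Ag3AsO4(s) <=> 3 Ag^+(aq) + AsO4^3-(aq)
Ksp = [Ag^+]^3[AsO4^3-]
Let s = moles of Ag3AsO4 that dissolve per litre. [Ag^+] = 3s, [AsO4^3-] = 0.0192 + s ≈ 0.0192 (since AsO4^3- from Na3AsO4 dominates).
Ksp ≈ (3s)^3 × 0.0192
s = 5.73 x 10^-8 M
Check: s = 5.7 × 10^-8 ≪ 0.0192, so the approximation is valid.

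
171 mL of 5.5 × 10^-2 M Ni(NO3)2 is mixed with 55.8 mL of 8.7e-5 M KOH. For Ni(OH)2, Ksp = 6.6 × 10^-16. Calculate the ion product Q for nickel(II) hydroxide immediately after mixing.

Total volume = 171 + 55.8 = 226.8 mL.
[Ni^2+] = 5.5 × 10^-2 × (171/226.8) = 4.15 × 10^-2 M
[OH^-] = 8.7 × 10^-5 × (55.8/226.8) = 2.14 × 10^-5 M
Ni(OH)2(s) <=> Ni^2+ + 2 OH^-, so Q = [Ni^2+][OH^-]^2
Q = (4.15 x 10^-2)(2.14 x 10^-5)^2 = 1.9 × 10^-11
Q > Ksp, so Ni(OH)2 will precipitate.

Q = 1.9 × 10^-11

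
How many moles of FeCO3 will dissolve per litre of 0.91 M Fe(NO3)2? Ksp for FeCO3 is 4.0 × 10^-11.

s ≈ 4.4 × 10^-11 M

FeCO3(s) <=> Fe^2+(aq) + CO3^2-(aq)
Ksp = [Fe^2+][CO3^2-]
If s mol/L dissolves here, [Fe^2+] = 0.91 + s ≈ 0.91, [CO3^2-] = s (Ksp is small, so little additional dissolves).
Ksp ≈ 0.91 × s
s = 4.4 × 10^-11 M
Check: s = 4.4 × 10^-11 ≪ 0.91, so the approximation is valid.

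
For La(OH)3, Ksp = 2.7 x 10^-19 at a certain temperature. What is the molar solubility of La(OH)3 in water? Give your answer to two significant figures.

La(OH)3(s) ⇌ La^3+(aq) + 3 OH^-(aq)
Ksp = [La^3+][OH^-]^3
Let s = molar solubility. Then [La^3+] = s and [OH^-] = 3s.
Ksp = s(3s)^3 = 27s^4
s = (2.7 x 10^-19 / 27)^(1/4) = 1.0 × 10^-5 M

s ≈ 1.0 × 10^-5 M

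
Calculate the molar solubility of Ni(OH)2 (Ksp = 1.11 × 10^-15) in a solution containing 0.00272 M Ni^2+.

Ni(OH)2(s) <=> Ni^2+ + 2 OH^-
Ksp = [Ni^2+][OH^-]^2
Let s = moles of Ni(OH)2 that dissolve per litre. [Ni^2+] = 0.00272 + s ≈ 0.00272, [OH^-] = 2s (Ksp is small, so little additional dissolves).
Ksp ≈ 0.00272 × (2s)^2
s = 3.19 × 10^-7 M
Check: s = 3.2 × 10^-7 ≪ 0.00272, so the approximation is valid.

3.19 × 10^-7 M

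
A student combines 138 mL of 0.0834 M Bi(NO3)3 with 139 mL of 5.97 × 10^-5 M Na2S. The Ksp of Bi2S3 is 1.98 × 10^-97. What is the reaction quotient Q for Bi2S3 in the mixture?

4.64 x 10^-17

Total volume = 138 + 139 = 277 mL.
[Bi^3+] = 8.34 x 10^-2 × (138/277) = 4.155 x 10^-2 M
[S^2-] = 5.97 x 10^-5 × (139/277) = 2.996 x 10^-5 M
Bi2S3(s) ⇌ 2 Bi^3+(aq) + 3 S^2-(aq), so Q = [Bi^3+]^2[S^2-]^3
Q = (4.155 × 10^-2)^2(2.996 × 10^-5)^3 = 4.64 x 10^-17
Q > Ksp, so Bi2S3 will precipitate.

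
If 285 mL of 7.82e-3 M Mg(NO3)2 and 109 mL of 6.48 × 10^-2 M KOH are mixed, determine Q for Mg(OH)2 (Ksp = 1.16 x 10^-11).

Total volume = 285 + 109 = 394 mL.
[Mg^2+] = 7.82 x 10^-3 × (285/394) = 5.657 x 10^-3 M
[OH^-] = 6.48 x 10^-2 × (109/394) = 1.793 × 10^-2 M
Mg(OH)2(s) ⇌ Mg^2+(aq) + 2 OH^-(aq), so Q = [Mg^2+][OH^-]^2
Q = (5.657 x 10^-3)(1.793 × 10^-2)^2 = 1.82 x 10^-6
Q > Ksp, so Mg(OH)2 will precipitate.

Q ≈ 1.82 x 10^-6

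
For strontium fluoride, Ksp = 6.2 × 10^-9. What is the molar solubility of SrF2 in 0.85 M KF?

SrF2(s) ⇌ Sr^2+ + 2 F^-
Ksp = [Sr^2+][F^-]^2
Let s = moles of SrF2 that dissolve per litre. [Sr^2+] = s, [F^-] = 0.85 + 2s ≈ 0.85 (common-ion effect: F^- is already 0.85 M).
Ksp ≈ s × (0.85)^2
s = 8.6 x 10^-9 M
Check: 2s = 1.7 × 10^-8 ≪ 0.85, so the approximation is valid.

s ≈ 8.6e-9 M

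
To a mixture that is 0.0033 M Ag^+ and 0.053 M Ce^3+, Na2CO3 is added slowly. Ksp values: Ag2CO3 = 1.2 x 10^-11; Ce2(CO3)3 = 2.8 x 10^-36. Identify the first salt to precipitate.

Precipitation of each salt starts when its ion product equals its Ksp.
For Ag2CO3: 1.2 x 10^-11 = (0.0033)^2 × [CO3^2-]  ⇒  [CO3^2-] = 1.1 × 10^-6 M.
For Ce2(CO3)3: 2.8 x 10^-36 = (0.053)^2 × [CO3^2-]^3  ⇒  [CO3^2-] = 1.0 x 10^-11 M.
The salt with the lower threshold [CO3^2-] precipitates first: Ce2(CO3)3.

Ce2(CO3)3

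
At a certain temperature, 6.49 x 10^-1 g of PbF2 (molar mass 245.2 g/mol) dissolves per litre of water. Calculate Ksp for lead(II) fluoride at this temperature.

Molar solubility s = (6.49 × 10^-1 g/L) / (245.2 g/mol) = 2.647 x 10^-3 M.
PbF2(s) ⇌ Pb^2+(aq) + 2 F^-(aq)
For each mole of PbF2 that dissolves: [Pb^2+] = s, [F^-] = 2s.
Ksp = [Pb^2+][F^-]^2
Ksp = s(2s)^2 = 4s^3
With s = 2.647 x 10^-3: Ksp = 7.42 x 10^-8

7.42 × 10^-8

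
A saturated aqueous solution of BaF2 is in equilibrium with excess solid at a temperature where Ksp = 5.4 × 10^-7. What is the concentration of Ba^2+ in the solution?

5.1 × 10^-3 M

BaF2(s) ⇌ Ba^2+(aq) + 2 F^-(aq)
Ksp = [Ba^2+][F^-]^2
Let s = molar solubility. Then [Ba^2+] = s and [F^-] = 2s.
Substituting: Ksp = s(2s)^2 = 4s^3
Solving, s = (5.4 × 10^-7/4)^(1/3) = 5.13 x 10^-3 M
[Ba^2+] = s = 5.1 × 10^-3 M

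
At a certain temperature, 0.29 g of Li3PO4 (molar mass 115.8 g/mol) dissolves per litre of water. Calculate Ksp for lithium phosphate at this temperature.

Molar solubility s = (2.9 x 10^-1 g/L) / (115.8 g/mol) = 2.50 × 10^-3 M.
Li3PO4(s) ⇌ 3 Li^+(aq) + PO4^3-(aq)
Let s = molar solubility. Then [Li^+] = 3s and [PO4^3-] = s.
Ksp = [Li^+]^3[PO4^3-]
So Ksp = (3s)^3 × s = 27s^4
Ksp = 27 × (2.50 × 10^-3)^4 = 1.1 x 10^-9

Ksp ≈ 1.1 x 10^-9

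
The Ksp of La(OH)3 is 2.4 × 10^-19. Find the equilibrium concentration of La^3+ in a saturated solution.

[La^3+] ≈ 9.7 x 10^-6 M

La(OH)3(s) <=> La^3+(aq) + 3 OH^-(aq)
Ksp = [La^3+][OH^-]^3
With molar solubility s: [La^3+] = s, [OH^-] = 3s.
Ksp = s(3s)^3 = 27s^4
s = (2.4 × 10^-19 / 27)^(1/4) = 9.71 × 10^-6 M
[La^3+] = s = 9.7 × 10^-6 M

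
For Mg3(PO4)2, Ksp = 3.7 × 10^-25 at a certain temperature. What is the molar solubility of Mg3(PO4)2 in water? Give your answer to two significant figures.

Mg3(PO4)2(s) ⇌ 3 Mg^2+ + 2 PO4^3-
Ksp = [Mg^2+]^3[PO4^3-]^2
If s mol/L of Mg3(PO4)2 dissolves, [Mg^2+] = 3s and [PO4^3-] = 2s.
Substituting: Ksp = (3s)^3(2s)^2 = 108s^5
s^5 = 3.7 × 10^-25 / 108, so s = 5.1 x 10^-6 M

s ≈ 5.1e-6 M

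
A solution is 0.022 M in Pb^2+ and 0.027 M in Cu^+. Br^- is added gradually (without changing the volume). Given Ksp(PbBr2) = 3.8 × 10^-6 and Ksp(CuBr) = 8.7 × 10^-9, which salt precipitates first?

Each salt begins to precipitate when Q = Ksp, i.e. when [Br^-] reaches its threshold.
For PbBr2: 3.8 × 10^-6 = 0.022 × [Br^-]^2  ⇒  [Br^-] = 1.3 x 10^-2 M.
For CuBr: 8.7 × 10^-9 = 0.027 × [Br^-]  ⇒  [Br^-] = 3.2 × 10^-7 M.
The salt with the lower threshold [Br^-] precipitates first: CuBr.

CuBr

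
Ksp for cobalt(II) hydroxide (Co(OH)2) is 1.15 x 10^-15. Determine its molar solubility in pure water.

s ≈ 6.60 × 10^-6 M

Co(OH)2(s) ⇌ Co^2+ + 2 OH^-
Ksp = [Co^2+][OH^-]^2
For each mole of Co(OH)2 that dissolves: [Co^2+] = s, [OH^-] = 2s.
So Ksp = s × (2s)^2 = 4s^3
Solving, s = (1.15 x 10^-15/4)^(1/3) = 6.60 × 10^-6 M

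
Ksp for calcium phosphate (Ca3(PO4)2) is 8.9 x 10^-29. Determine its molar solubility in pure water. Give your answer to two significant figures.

s = 9.6e-7 M

Ca3(PO4)2(s) ⇌ 3 Ca^2+(aq) + 2 PO4^3-(aq)
Ksp = [Ca^2+]^3[PO4^3-]^2
With molar solubility s: [Ca^2+] = 3s, [PO4^3-] = 2s.
So Ksp = (3s)^3 × (2s)^2 = 108s^5
Solving, s = (8.9 x 10^-29/108)^(1/5) = 9.6 x 10^-7 M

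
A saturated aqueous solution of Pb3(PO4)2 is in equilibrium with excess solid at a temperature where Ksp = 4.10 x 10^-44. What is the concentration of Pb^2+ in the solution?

[Pb^2+] = 2.47 × 10^-9 M

Pb3(PO4)2(s) ⇌ 3 Pb^2+ + 2 PO4^3-
Ksp = [Pb^2+]^3[PO4^3-]^2
If s mol/L of Pb3(PO4)2 dissolves, [Pb^2+] = 3s and [PO4^3-] = 2s.
So Ksp = (3s)^3 × (2s)^2 = 108s^5
s = (4.10 x 10^-44 / 108)^(1/5) = 8.239 × 10^-10 M
[Pb^2+] = 3s = 2.47 x 10^-9 M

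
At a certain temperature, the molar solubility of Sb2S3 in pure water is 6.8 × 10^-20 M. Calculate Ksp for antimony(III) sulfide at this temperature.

Ksp = 1.6 x 10^-94

Sb2S3(s) ⇌ 2 Sb^3+(aq) + 3 S^2-(aq)
For each mole of Sb2S3 that dissolves: [Sb^3+] = 2s, [S^2-] = 3s.
Ksp = [Sb^3+]^2[S^2-]^3
So Ksp = (2s)^2 × (3s)^3 = 108s^5
Ksp = 108 × (6.8 x 10^-20)^5 = 1.6 × 10^-94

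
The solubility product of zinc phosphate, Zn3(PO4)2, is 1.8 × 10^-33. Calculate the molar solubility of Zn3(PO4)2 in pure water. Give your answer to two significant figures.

Zn3(PO4)2(s) ⇌ 3 Zn^2+(aq) + 2 PO4^3-(aq)
Ksp = [Zn^2+]^3[PO4^3-]^2
With molar solubility s: [Zn^2+] = 3s, [PO4^3-] = 2s.
So Ksp = (3s)^3 × (2s)^2 = 108s^5
Solving, s = (1.8 × 10^-33/108)^(1/5) = 1.1 x 10^-7 M

s = 1.1 × 10^-7 M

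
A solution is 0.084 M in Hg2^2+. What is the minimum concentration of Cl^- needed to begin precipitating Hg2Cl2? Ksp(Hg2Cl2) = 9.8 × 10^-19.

[Cl^-] = 3.4 × 10^-9 M

Hg2Cl2(s) <=> Hg2^2+(aq) + 2 Cl^-(aq)
Ksp = [Hg2^2+][Cl^-]^2
Precipitation begins when Q = Ksp. With [Hg2^2+] = 0.084 M:
9.8 × 10^-19 = (0.084) × [Cl^-]^2
[Cl^-] = (9.8 × 10^-19 / 8.4 x 10^-2)^(1/2) = 3.4 x 10^-9 M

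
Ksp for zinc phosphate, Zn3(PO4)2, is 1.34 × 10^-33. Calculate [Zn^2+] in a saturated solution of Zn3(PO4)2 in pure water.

Zn3(PO4)2(s) <=> 3 Zn^2+(aq) + 2 PO4^3-(aq)
Ksp = [Zn^2+]^3[PO4^3-]^2
With molar solubility s: [Zn^2+] = 3s, [PO4^3-] = 2s.
Ksp = (3s)^3(2s)^2 = 108s^5
Solving, s = (1.34 × 10^-33/108)^(1/5) = 1.044 x 10^-7 M
[Zn^2+] = 3s = 3.13 × 10^-7 M

[Zn^2+] ≈ 3.13 × 10^-7 M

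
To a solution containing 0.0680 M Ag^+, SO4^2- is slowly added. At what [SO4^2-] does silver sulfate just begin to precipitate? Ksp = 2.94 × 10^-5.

[SO4^2-] = 6.36 × 10^-3 M

Ag2SO4(s) ⇌ 2 Ag^+(aq) + SO4^2-(aq)
Ksp = [Ag^+]^2[SO4^2-]
Precipitation begins when Q = Ksp. With [Ag^+] = 0.0680 M:
2.94 × 10^-5 = (0.0680)^2 × [SO4^2-]
[SO4^2-] = (2.94 × 10^-5 / 4.624 x 10^-3) = 6.36 x 10^-3 M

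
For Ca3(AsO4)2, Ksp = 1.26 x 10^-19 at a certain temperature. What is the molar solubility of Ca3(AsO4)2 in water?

Ca3(AsO4)2(s) ⇌ 3 Ca^2+(aq) + 2 AsO4^3-(aq)
Ksp = [Ca^2+]^3[AsO4^3-]^2
If s mol/L of Ca3(AsO4)2 dissolves, [Ca^2+] = 3s and [AsO4^3-] = 2s.
So Ksp = (3s)^3 × (2s)^2 = 108s^5
s = (1.26 x 10^-19 / 108)^(1/5) = 6.51 x 10^-5 M

s ≈ 6.51 × 10^-5 M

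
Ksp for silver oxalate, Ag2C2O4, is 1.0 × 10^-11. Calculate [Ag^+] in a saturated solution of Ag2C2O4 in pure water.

[Ag^+] ≈ 2.7 x 10^-4 M

Ag2C2O4(s) <=> 2 Ag^+ + C2O4^2-
Ksp = [Ag^+]^2[C2O4^2-]
If s mol/L of Ag2C2O4 dissolves, [Ag^+] = 2s and [C2O4^2-] = s.
Substituting: Ksp = (2s)^2s = 4s^3
Solving, s = (1.0 × 10^-11/4)^(1/3) = 1.36 x 10^-4 M
[Ag^+] = 2s = 2.7 x 10^-4 M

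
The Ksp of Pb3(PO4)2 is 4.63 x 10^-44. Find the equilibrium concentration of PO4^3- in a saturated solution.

1.69 × 10^-9 M

Pb3(PO4)2(s) ⇌ 3 Pb^2+ + 2 PO4^3-
Ksp = [Pb^2+]^3[PO4^3-]^2
For each mole of Pb3(PO4)2 that dissolves: [Pb^2+] = 3s, [PO4^3-] = 2s.
Ksp = (3s)^3(2s)^2 = 108s^5
Solving, s = (4.63 x 10^-44/108)^(1/5) = 8.442 x 10^-10 M
[PO4^3-] = 2s = 1.69 x 10^-9 M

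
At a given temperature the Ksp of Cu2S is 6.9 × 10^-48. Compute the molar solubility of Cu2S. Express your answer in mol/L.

Cu2S(s) ⇌ 2 Cu^+ + S^2-
Ksp = [Cu^+]^2[S^2-]
For each mole of Cu2S that dissolves: [Cu^+] = 2s, [S^2-] = s.
Ksp = (2s)^2s = 4s^3
s = (6.9 × 10^-48 / 4)^(1/3) = 1.2 x 10^-16 M

1.2 × 10^-16 M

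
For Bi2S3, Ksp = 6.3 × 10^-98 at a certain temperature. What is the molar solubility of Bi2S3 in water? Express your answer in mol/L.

1.4 x 10^-20 M

Bi2S3(s) ⇌ 2 Bi^3+(aq) + 3 S^2-(aq)
Ksp = [Bi^3+]^2[S^2-]^3
With molar solubility s: [Bi^3+] = 2s, [S^2-] = 3s.
Substituting: Ksp = (2s)^2(3s)^3 = 108s^5
Solving, s = (6.3 × 10^-98/108)^(1/5) = 1.4 x 10^-20 M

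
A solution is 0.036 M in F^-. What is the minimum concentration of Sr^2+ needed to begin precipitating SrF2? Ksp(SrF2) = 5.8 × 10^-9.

SrF2(s) ⇌ Sr^2+ + 2 F^-
Ksp = [Sr^2+][F^-]^2
Precipitation begins when Q = Ksp. With [F^-] = 0.036 M:
5.8 × 10^-9 = (0.036)^2 × [Sr^2+]
[Sr^2+] = (5.8 × 10^-9 / 1.30 × 10^-3) = 4.5 x 10^-6 M

[Sr^2+] = 4.5e-6 M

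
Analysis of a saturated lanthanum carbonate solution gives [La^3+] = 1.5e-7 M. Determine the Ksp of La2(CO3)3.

2.6e-34

La2(CO3)3(s) <=> 2 La^3+(aq) + 3 CO3^2-(aq)
Stoichiometry gives [CO3^2-] = (3/2)[La^3+] = 2.25 × 10^-7 M.
Ksp = [La^3+]^2[CO3^2-]^3
Ksp = (1.5 × 10^-7)^2 × (2.25 × 10^-7)^3 = 2.6 × 10^-34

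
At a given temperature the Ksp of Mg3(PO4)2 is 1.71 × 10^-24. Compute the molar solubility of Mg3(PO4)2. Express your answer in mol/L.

s = 6.92 x 10^-6 M

Mg3(PO4)2(s) ⇌ 3 Mg^2+ + 2 PO4^3-
Ksp = [Mg^2+]^3[PO4^3-]^2
With molar solubility s: [Mg^2+] = 3s, [PO4^3-] = 2s.
Substituting: Ksp = (3s)^3(2s)^2 = 108s^5
s = (1.71 × 10^-24 / 108)^(1/5) = 6.92 × 10^-6 M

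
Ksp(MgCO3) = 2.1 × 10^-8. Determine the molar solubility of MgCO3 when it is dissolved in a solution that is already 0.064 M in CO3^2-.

MgCO3(s) ⇌ Mg^2+ + CO3^2-
Ksp = [Mg^2+][CO3^2-]
Let s be the molar solubility in this solution. [Mg^2+] = s, [CO3^2-] = 0.064 + s ≈ 0.064 (common-ion effect: CO3^2- is already 0.064 M).
Ksp ≈ s × 0.064
s = 3.3 x 10^-7 M
Check: s = 3.3 × 10^-7 ≪ 0.064, so the approximation is valid.

3.3e-7 M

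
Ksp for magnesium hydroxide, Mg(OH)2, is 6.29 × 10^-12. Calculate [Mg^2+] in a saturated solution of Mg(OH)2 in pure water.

[Mg^2+] = 1.16 × 10^-4 M

Mg(OH)2(s) ⇌ Mg^2+(aq) + 2 OH^-(aq)
Ksp = [Mg^2+][OH^-]^2
If s mol/L of Mg(OH)2 dissolves, [Mg^2+] = s and [OH^-] = 2s.
Substituting: Ksp = s(2s)^2 = 4s^3
s^3 = 6.29 × 10^-12 / 4, so s = 1.163 x 10^-4 M
[Mg^2+] = s = 1.16 x 10^-4 M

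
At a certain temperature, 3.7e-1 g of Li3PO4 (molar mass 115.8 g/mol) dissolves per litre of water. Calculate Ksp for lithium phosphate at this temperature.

Molar solubility s = (3.7 × 10^-1 g/L) / (115.8 g/mol) = 3.20 x 10^-3 M.
Li3PO4(s) <=> 3 Li^+ + PO4^3-
With molar solubility s: [Li^+] = 3s, [PO4^3-] = s.
Ksp = [Li^+]^3[PO4^3-]
Substituting: Ksp = (3s)^3s = 27s^4
Ksp = 27 × (3.20 x 10^-3)^4 = 2.8 x 10^-9

Ksp = 2.8 × 10^-9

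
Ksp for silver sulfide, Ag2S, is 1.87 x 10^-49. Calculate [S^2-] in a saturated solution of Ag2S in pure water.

Ag2S(s) ⇌ 2 Ag^+(aq) + S^2-(aq)
Ksp = [Ag^+]^2[S^2-]
For each mole of Ag2S that dissolves: [Ag^+] = 2s, [S^2-] = s.
Substituting: Ksp = (2s)^2s = 4s^3
s^3 = 1.87 x 10^-49 / 4, so s = 3.602 × 10^-17 M
[S^2-] = s = 3.60 × 10^-17 M

3.60 x 10^-17 M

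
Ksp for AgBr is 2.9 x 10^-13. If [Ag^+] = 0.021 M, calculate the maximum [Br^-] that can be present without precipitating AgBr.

AgBr(s) <=> Ag^+(aq) + Br^-(aq)
Ksp = [Ag^+][Br^-]
Precipitation begins when Q = Ksp. With [Ag^+] = 0.021 M:
2.9 x 10^-13 = (0.021) × [Br^-]
[Br^-] = (2.9 x 10^-13 / 2.1 × 10^-2) = 1.4 × 10^-11 M

[Br^-] = 1.4e-11 M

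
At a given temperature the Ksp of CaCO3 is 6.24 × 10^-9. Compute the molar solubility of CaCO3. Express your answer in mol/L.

CaCO3(s) ⇌ Ca^2+(aq) + CO3^2-(aq)
Ksp = [Ca^2+][CO3^2-]
Let s = molar solubility. Then [Ca^2+] = s and [CO3^2-] = s.
Ksp = (s)(s) = s^2
s = (6.24 × 10^-9)^(1/2) = 7.90 × 10^-5 M

s ≈ 7.90 × 10^-5 M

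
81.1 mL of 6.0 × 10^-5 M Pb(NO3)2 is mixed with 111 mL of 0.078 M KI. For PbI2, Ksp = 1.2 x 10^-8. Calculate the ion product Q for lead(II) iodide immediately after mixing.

Total volume = 81.1 + 111 = 192.1 mL.
[Pb^2+] = 6.0 × 10^-5 × (81.1/192.1) = 2.53 × 10^-5 M
[I^-] = 7.8 x 10^-2 × (111/192.1) = 4.51 x 10^-2 M
PbI2(s) ⇌ Pb^2+ + 2 I^-, so Q = [Pb^2+][I^-]^2
Q = (2.53 × 10^-5)(4.51 × 10^-2)^2 = 5.1 × 10^-8
Q > Ksp, so PbI2 will precipitate.

Q ≈ 5.1 × 10^-8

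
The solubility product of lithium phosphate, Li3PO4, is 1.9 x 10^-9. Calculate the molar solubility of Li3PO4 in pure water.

s ≈ 2.9e-3 M

Li3PO4(s) <=> 3 Li^+(aq) + PO4^3-(aq)
Ksp = [Li^+]^3[PO4^3-]
For each mole of Li3PO4 that dissolves: [Li^+] = 3s, [PO4^3-] = s.
Ksp = (3s)^3s = 27s^4
Solving, s = (1.9 x 10^-9/27)^(1/4) = 2.9 x 10^-3 M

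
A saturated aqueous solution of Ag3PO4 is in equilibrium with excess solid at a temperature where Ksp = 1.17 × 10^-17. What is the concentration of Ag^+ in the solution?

Ag3PO4(s) ⇌ 3 Ag^+(aq) + PO4^3-(aq)
Ksp = [Ag^+]^3[PO4^3-]
Let s = molar solubility. Then [Ag^+] = 3s and [PO4^3-] = s.
Ksp = (3s)^3s = 27s^4
s^4 = 1.17 × 10^-17 / 27, so s = 2.566 × 10^-5 M
[Ag^+] = 3s = 7.70 × 10^-5 M

7.70 × 10^-5 M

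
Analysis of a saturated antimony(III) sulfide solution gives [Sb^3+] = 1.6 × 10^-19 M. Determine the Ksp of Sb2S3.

3.5 x 10^-94

Sb2S3(s) <=> 2 Sb^3+(aq) + 3 S^2-(aq)
Stoichiometry gives [S^2-] = (3/2)[Sb^3+] = 2.40 × 10^-19 M.
Ksp = [Sb^3+]^2[S^2-]^3
Ksp = (1.6 x 10^-19)^2 × (2.40 x 10^-19)^3 = 3.5 × 10^-94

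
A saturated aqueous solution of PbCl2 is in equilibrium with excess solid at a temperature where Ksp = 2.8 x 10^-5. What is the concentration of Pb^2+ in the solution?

PbCl2(s) <=> Pb^2+(aq) + 2 Cl^-(aq)
Ksp = [Pb^2+][Cl^-]^2
Let s = molar solubility. Then [Pb^2+] = s and [Cl^-] = 2s.
Ksp = s(2s)^2 = 4s^3
Solving, s = (2.8 x 10^-5/4)^(1/3) = 1.91 x 10^-2 M
[Pb^2+] = s = 1.9 × 10^-2 M

[Pb^2+] = 1.9e-2 M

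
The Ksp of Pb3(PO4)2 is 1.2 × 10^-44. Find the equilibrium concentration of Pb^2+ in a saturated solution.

Pb3(PO4)2(s) ⇌ 3 Pb^2+(aq) + 2 PO4^3-(aq)
Ksp = [Pb^2+]^3[PO4^3-]^2
Let s = molar solubility. Then [Pb^2+] = 3s and [PO4^3-] = 2s.
So Ksp = (3s)^3 × (2s)^2 = 108s^5
s = (1.2 × 10^-44 / 108)^(1/5) = 6.44 × 10^-10 M
[Pb^2+] = 3s = 1.9 × 10^-9 M

1.9e-9 M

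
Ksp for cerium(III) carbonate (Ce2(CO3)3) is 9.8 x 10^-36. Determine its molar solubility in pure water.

Ce2(CO3)3(s) ⇌ 2 Ce^3+ + 3 CO3^2-
Ksp = [Ce^3+]^2[CO3^2-]^3
For each mole of Ce2(CO3)3 that dissolves: [Ce^3+] = 2s, [CO3^2-] = 3s.
Substituting: Ksp = (2s)^2(3s)^3 = 108s^5
s^5 = 9.8 x 10^-36 / 108, so s = 3.9 × 10^-8 M

3.9e-8 M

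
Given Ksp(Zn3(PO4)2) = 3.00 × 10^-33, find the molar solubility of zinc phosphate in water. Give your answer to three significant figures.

s ≈ 1.23e-7 M

Zn3(PO4)2(s) ⇌ 3 Zn^2+(aq) + 2 PO4^3-(aq)
Ksp = [Zn^2+]^3[PO4^3-]^2
For each mole of Zn3(PO4)2 that dissolves: [Zn^2+] = 3s, [PO4^3-] = 2s.
Ksp = (3s)^3(2s)^2 = 108s^5
s = (3.00 × 10^-33 / 108)^(1/5) = 1.23 × 10^-7 M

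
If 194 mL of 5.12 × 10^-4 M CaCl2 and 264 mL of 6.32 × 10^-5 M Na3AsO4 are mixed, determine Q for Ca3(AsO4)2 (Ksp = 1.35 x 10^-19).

Total volume = 194 + 264 = 458 mL.
[Ca^2+] = 5.12 × 10^-4 × (194/458) = 2.169 × 10^-4 M
[AsO4^3-] = 6.32 x 10^-5 × (264/458) = 3.643 × 10^-5 M
Ca3(AsO4)2(s) ⇌ 3 Ca^2+(aq) + 2 AsO4^3-(aq), so Q = [Ca^2+]^3[AsO4^3-]^2
Q = (2.169 × 10^-4)^3(3.643 × 10^-5)^2 = 1.35 × 10^-20
Q < Ksp, so no precipitate of Ca3(AsO4)2 forms.

Q = 1.35 × 10^-20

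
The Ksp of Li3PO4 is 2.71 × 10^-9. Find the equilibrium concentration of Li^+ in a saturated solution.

[Li^+] ≈ 9.50 × 10^-3 M

Li3PO4(s) ⇌ 3 Li^+(aq) + PO4^3-(aq)
Ksp = [Li^+]^3[PO4^3-]
For each mole of Li3PO4 that dissolves: [Li^+] = 3s, [PO4^3-] = s.
Ksp = (3s)^3s = 27s^4
Solving, s = (2.71 × 10^-9/27)^(1/4) = 3.165 x 10^-3 M
[Li^+] = 3s = 9.50 × 10^-3 M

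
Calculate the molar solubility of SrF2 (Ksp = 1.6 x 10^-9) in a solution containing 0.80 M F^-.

2.5 × 10^-9 M

SrF2(s) <=> Sr^2+(aq) + 2 F^-(aq)
Ksp = [Sr^2+][F^-]^2
If s mol/L dissolves here, [Sr^2+] = s, [F^-] = 0.80 + 2s ≈ 0.80 (common-ion effect: F^- is already 0.80 M).
Ksp ≈ s × (0.80)^2
s = 2.5 x 10^-9 M
Check: 2s = 5.0 × 10^-9 ≪ 0.80, so the approximation is valid.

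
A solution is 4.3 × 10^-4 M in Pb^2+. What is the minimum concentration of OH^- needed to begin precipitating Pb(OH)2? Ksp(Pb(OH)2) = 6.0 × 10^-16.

1.2 × 10^-6 M

Pb(OH)2(s) <=> Pb^2+(aq) + 2 OH^-(aq)
Ksp = [Pb^2+][OH^-]^2
Precipitation begins when Q = Ksp. With [Pb^2+] = 4.3 × 10^-4 M:
6.0 × 10^-16 = (4.3 × 10^-4) × [OH^-]^2
[OH^-] = (6.0 × 10^-16 / 4.3 × 10^-4)^(1/2) = 1.2 x 10^-6 M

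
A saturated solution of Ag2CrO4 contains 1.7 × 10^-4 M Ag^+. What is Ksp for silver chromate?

Ksp ≈ 2.5 × 10^-12

Ag2CrO4(s) ⇌ 2 Ag^+(aq) + CrO4^2-(aq)
Stoichiometry gives [CrO4^2-] = (1/2)[Ag^+] = 8.50 × 10^-5 M.
Ksp = [Ag^+]^2[CrO4^2-]
Ksp = (1.7 × 10^-4)^2 × 8.50 × 10^-5 = 2.5 x 10^-12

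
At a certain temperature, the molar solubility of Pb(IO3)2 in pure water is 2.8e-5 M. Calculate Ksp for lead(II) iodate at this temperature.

8.8 × 10^-14

Pb(IO3)2(s) ⇌ Pb^2+(aq) + 2 IO3^-(aq)
With molar solubility s: [Pb^2+] = s, [IO3^-] = 2s.
Ksp = [Pb^2+][IO3^-]^2
Substituting: Ksp = s(2s)^2 = 4s^3
Ksp = 4 × (2.8 × 10^-5)^3 = 8.8 x 10^-14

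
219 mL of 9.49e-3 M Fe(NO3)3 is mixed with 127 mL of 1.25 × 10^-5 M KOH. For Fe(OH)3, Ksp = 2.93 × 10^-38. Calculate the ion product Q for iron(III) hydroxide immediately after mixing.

Q ≈ 5.80 x 10^-19

Total volume = 219 + 127 = 346 mL.
[Fe^3+] = 9.49 × 10^-3 × (219/346) = 6.007 × 10^-3 M
[OH^-] = 1.25 x 10^-5 × (127/346) = 4.588 x 10^-6 M
Fe(OH)3(s) ⇌ Fe^3+(aq) + 3 OH^-(aq), so Q = [Fe^3+][OH^-]^3
Q = (6.007 × 10^-3)(4.588 × 10^-6)^3 = 5.80 × 10^-19
Q > Ksp, so Fe(OH)3 will precipitate.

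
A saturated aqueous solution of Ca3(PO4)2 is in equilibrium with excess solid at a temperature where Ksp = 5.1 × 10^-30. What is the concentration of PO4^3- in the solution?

Ca3(PO4)2(s) ⇌ 3 Ca^2+ + 2 PO4^3-
Ksp = [Ca^2+]^3[PO4^3-]^2
If s mol/L of Ca3(PO4)2 dissolves, [Ca^2+] = 3s and [PO4^3-] = 2s.
Ksp = (3s)^3(2s)^2 = 108s^5
s = (5.1 × 10^-30 / 108)^(1/5) = 5.43 × 10^-7 M
[PO4^3-] = 2s = 1.1 x 10^-6 M

[PO4^3-] ≈ 1.1 × 10^-6 M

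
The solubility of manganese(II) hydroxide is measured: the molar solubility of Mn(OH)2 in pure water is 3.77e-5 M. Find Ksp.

2.14e-13

Mn(OH)2(s) ⇌ Mn^2+ + 2 OH^-
If s mol/L of Mn(OH)2 dissolves, [Mn^2+] = s and [OH^-] = 2s.
Ksp = [Mn^2+][OH^-]^2
Ksp = s(2s)^2 = 4s^3
Ksp = 4 × (3.77 x 10^-5)^3 = 2.14 × 10^-13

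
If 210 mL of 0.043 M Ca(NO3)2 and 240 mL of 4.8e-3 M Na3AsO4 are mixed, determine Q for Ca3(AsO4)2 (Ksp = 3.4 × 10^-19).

Total volume = 210 + 240 = 450 mL.
[Ca^2+] = 4.3 × 10^-2 × (210/450) = 2.01 × 10^-2 M
[AsO4^3-] = 4.8 × 10^-3 × (240/450) = 2.56 × 10^-3 M
Ca3(AsO4)2(s) <=> 3 Ca^2+ + 2 AsO4^3-, so Q = [Ca^2+]^3[AsO4^3-]^2
Q = (2.01 × 10^-2)^3(2.56 x 10^-3)^2 = 5.3 × 10^-11
Q > Ksp, so Ca3(AsO4)2 will precipitate.

Q = 5.3 × 10^-11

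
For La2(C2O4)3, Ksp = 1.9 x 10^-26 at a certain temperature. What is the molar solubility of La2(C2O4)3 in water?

2.8 × 10^-6 M

La2(C2O4)3(s) ⇌ 2 La^3+ + 3 C2O4^2-
Ksp = [La^3+]^2[C2O4^2-]^3
Let s = molar solubility. Then [La^3+] = 2s and [C2O4^2-] = 3s.
So Ksp = (2s)^2 × (3s)^3 = 108s^5
Solving, s = (1.9 x 10^-26/108)^(1/5) = 2.8 × 10^-6 M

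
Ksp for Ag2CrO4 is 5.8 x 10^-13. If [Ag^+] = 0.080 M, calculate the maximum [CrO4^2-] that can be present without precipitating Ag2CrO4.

[CrO4^2-] = 9.1 x 10^-11 M

Ag2CrO4(s) <=> 2 Ag^+ + CrO4^2-
Ksp = [Ag^+]^2[CrO4^2-]
Precipitation begins when Q = Ksp. With [Ag^+] = 0.080 M:
5.8 x 10^-13 = (0.080)^2 × [CrO4^2-]
[CrO4^2-] = (5.8 x 10^-13 / 6.40 × 10^-3) = 9.1 x 10^-11 M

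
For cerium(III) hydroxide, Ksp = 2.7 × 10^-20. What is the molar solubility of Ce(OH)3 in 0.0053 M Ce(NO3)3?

5.7e-7 M

Ce(OH)3(s) ⇌ Ce^3+(aq) + 3 OH^-(aq)
Ksp = [Ce^3+][OH^-]^3
Let s be the molar solubility in this solution. [Ce^3+] = 0.0053 + s ≈ 0.0053, [OH^-] = 3s (common-ion effect: Ce^3+ is already 0.0053 M).
Ksp ≈ 0.0053 × (3s)^3
s = 5.7 x 10^-7 M
Check: s = 5.7 × 10^-7 ≪ 0.0053, so the approximation is valid.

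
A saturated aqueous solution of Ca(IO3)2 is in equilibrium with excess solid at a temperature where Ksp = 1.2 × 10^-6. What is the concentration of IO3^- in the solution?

0.013 M

Ca(IO3)2(s) ⇌ Ca^2+ + 2 IO3^-
Ksp = [Ca^2+][IO3^-]^2
With molar solubility s: [Ca^2+] = s, [IO3^-] = 2s.
Substituting: Ksp = s(2s)^2 = 4s^3
Solving, s = (1.2 × 10^-6/4)^(1/3) = 6.69 × 10^-3 M
[IO3^-] = 2s = 1.3 x 10^-2 M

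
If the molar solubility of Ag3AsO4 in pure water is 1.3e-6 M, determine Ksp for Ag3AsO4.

Ksp ≈ 7.7 x 10^-23

Ag3AsO4(s) <=> 3 Ag^+(aq) + AsO4^3-(aq)
With molar solubility s: [Ag^+] = 3s, [AsO4^3-] = s.
Ksp = [Ag^+]^3[AsO4^3-]
Ksp = (3s)^3s = 27s^4
Ksp = 27 × (1.3 × 10^-6)^4 = 7.7 × 10^-23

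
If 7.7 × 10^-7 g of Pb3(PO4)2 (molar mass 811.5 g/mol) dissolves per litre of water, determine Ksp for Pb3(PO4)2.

Ksp = 8.3e-44

Molar solubility s = (7.7 × 10^-7 g/L) / (811.5 g/mol) = 9.49 × 10^-10 M.
Pb3(PO4)2(s) ⇌ 3 Pb^2+(aq) + 2 PO4^3-(aq)
For each mole of Pb3(PO4)2 that dissolves: [Pb^2+] = 3s, [PO4^3-] = 2s.
Ksp = [Pb^2+]^3[PO4^3-]^2
Substituting: Ksp = (3s)^3(2s)^2 = 108s^5
Ksp = 108 × (9.49 x 10^-10)^5 = 8.3 x 10^-44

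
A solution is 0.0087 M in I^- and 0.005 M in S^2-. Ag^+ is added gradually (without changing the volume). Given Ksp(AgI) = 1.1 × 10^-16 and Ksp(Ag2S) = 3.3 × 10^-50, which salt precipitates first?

Each salt begins to precipitate when Q = Ksp, i.e. when [Ag^+] reaches its threshold.
For AgI: 1.1 × 10^-16 = 0.0087 × [Ag^+]  ⇒  [Ag^+] = 1.3 × 10^-14 M.
For Ag2S: 3.3 × 10^-50 = 0.005 × [Ag^+]^2  ⇒  [Ag^+] = 2.6 × 10^-24 M.
The salt with the lower threshold [Ag^+] precipitates first: Ag2S.

Ag2S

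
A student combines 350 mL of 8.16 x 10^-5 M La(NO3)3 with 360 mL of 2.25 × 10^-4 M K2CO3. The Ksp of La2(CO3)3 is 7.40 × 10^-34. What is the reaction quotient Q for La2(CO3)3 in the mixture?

Q = 2.40e-21

Total volume = 350 + 360 = 710 mL.
[La^3+] = 8.16 x 10^-5 × (350/710) = 4.023 x 10^-5 M
[CO3^2-] = 2.25 x 10^-4 × (360/710) = 1.141 × 10^-4 M
La2(CO3)3(s) ⇌ 2 La^3+ + 3 CO3^2-, so Q = [La^3+]^2[CO3^2-]^3
Q = (4.023 x 10^-5)^2(1.141 × 10^-4)^3 = 2.40 × 10^-21
Q > Ksp, so La2(CO3)3 will precipitate.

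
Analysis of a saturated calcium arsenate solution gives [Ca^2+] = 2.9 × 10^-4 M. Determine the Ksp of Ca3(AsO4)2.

Ksp = 9.1 x 10^-19

Ca3(AsO4)2(s) <=> 3 Ca^2+(aq) + 2 AsO4^3-(aq)
Stoichiometry gives [AsO4^3-] = (2/3)[Ca^2+] = 1.93 × 10^-4 M.
Ksp = [Ca^2+]^3[AsO4^3-]^2
Ksp = (2.9 × 10^-4)^3 × (1.93 × 10^-4)^2 = 9.1 × 10^-19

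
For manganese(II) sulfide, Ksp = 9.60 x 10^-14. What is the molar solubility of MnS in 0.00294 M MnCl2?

s = 3.27e-11 M

MnS(s) ⇌ Mn^2+ + S^2-
Ksp = [Mn^2+][S^2-]
If s mol/L dissolves here, [Mn^2+] = 0.00294 + s ≈ 0.00294, [S^2-] = s (since Mn^2+ from MnCl2 dominates).
Ksp ≈ 0.00294 × s
s = 3.27 x 10^-11 M
Check: s = 3.3 x 10^-11 ≪ 0.00294, so the approximation is valid.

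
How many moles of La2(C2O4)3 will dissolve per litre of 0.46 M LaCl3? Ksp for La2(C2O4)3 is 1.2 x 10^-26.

La2(C2O4)3(s) ⇌ 2 La^3+(aq) + 3 C2O4^2-(aq)
Ksp = [La^3+]^2[C2O4^2-]^3
Let s = moles of La2(C2O4)3 that dissolve per litre. [La^3+] = 0.46 + 2s ≈ 0.46, [C2O4^2-] = 3s (Ksp is small, so little additional dissolves).
Ksp ≈ (0.46)^2 × (3s)^3
s = 1.3 × 10^-9 M
Check: 2s = 2.6 × 10^-9 ≪ 0.46, so the approximation is valid.

1.3 × 10^-9 M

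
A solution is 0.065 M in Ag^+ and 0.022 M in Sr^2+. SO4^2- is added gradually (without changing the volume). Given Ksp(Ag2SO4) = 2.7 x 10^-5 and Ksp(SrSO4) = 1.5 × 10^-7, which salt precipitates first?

Each salt begins to precipitate when Q = Ksp, i.e. when [SO4^2-] reaches its threshold.
For Ag2SO4: 2.7 x 10^-5 = (0.065)^2 × [SO4^2-]  ⇒  [SO4^2-] = 6.4 × 10^-3 M.
For SrSO4: 1.5 × 10^-7 = 0.022 × [SO4^2-]  ⇒  [SO4^2-] = 6.8 × 10^-6 M.
The salt with the lower threshold [SO4^2-] precipitates first: SrSO4.

SrSO4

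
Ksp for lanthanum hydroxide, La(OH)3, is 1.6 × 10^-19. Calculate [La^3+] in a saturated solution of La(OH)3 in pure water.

La(OH)3(s) <=> La^3+ + 3 OH^-
Ksp = [La^3+][OH^-]^3
Let s = molar solubility. Then [La^3+] = s and [OH^-] = 3s.
Ksp = s(3s)^3 = 27s^4
s = (1.6 × 10^-19 / 27)^(1/4) = 8.77 × 10^-6 M
[La^3+] = s = 8.8 × 10^-6 M

[La^3+] = 8.8 x 10^-6 M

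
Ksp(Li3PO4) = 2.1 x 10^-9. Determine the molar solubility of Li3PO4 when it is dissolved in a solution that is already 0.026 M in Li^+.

1.2 × 10^-4 M

Li3PO4(s) <=> 3 Li^+(aq) + PO4^3-(aq)
Ksp = [Li^+]^3[PO4^3-]
Let s = moles of Li3PO4 that dissolve per litre. [Li^+] = 0.026 + 3s ≈ 0.026, [PO4^3-] = s (Ksp is small, so little additional dissolves).
Ksp ≈ (0.026)^3 × s
s = 1.2 × 10^-4 M
Check: 3s = 3.6 x 10^-4 ≪ 0.026, so the approximation is valid.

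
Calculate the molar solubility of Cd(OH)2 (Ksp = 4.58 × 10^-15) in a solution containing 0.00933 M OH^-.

Cd(OH)2(s) ⇌ Cd^2+ + 2 OH^-
Ksp = [Cd^2+][OH^-]^2
Let s = moles of Cd(OH)2 that dissolve per litre. [Cd^2+] = s, [OH^-] = 0.00933 + 2s ≈ 0.00933 (common-ion effect: OH^- is already 0.00933 M).
Ksp ≈ s × (0.00933)^2
s = 5.26 × 10^-11 M
Check: 2s = 1.1 × 10^-10 ≪ 0.00933, so the approximation is valid.

s ≈ 5.26e-11 M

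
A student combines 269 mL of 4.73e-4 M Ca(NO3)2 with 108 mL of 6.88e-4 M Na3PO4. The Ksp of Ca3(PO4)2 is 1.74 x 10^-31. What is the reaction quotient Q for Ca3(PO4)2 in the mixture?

Q = 1.49 × 10^-18

Total volume = 269 + 108 = 377 mL.
[Ca^2+] = 4.73 x 10^-4 × (269/377) = 3.375 × 10^-4 M
[PO4^3-] = 6.88 × 10^-4 × (108/377) = 1.971 × 10^-4 M
Ca3(PO4)2(s) <=> 3 Ca^2+ + 2 PO4^3-, so Q = [Ca^2+]^3[PO4^3-]^2
Q = (3.375 × 10^-4)^3(1.971 × 10^-4)^2 = 1.49 × 10^-18
Q > Ksp, so Ca3(PO4)2 will precipitate.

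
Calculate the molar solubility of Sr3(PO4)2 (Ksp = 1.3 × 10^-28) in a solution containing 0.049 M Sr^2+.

Sr3(PO4)2(s) <=> 3 Sr^2+(aq) + 2 PO4^3-(aq)
Ksp = [Sr^2+]^3[PO4^3-]^2
Let s = moles of Sr3(PO4)2 that dissolve per litre. [Sr^2+] = 0.049 + 3s ≈ 0.049, [PO4^3-] = 2s (common-ion effect: Sr^2+ is already 0.049 M).
Ksp ≈ (0.049)^3 × (2s)^2
s = 5.3 x 10^-13 M
Check: 3s = 1.6 × 10^-12 ≪ 0.049, so the approximation is valid.

s = 5.3 x 10^-13 M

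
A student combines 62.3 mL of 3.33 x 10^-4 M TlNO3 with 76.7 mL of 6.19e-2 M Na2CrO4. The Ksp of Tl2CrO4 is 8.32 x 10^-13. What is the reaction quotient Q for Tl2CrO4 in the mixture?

Q = 7.61 x 10^-10

Total volume = 62.3 + 76.7 = 139 mL.
[Tl^+] = 3.33 x 10^-4 × (62.3/139) = 1.493 x 10^-4 M
[CrO4^2-] = 6.19 × 10^-2 × (76.7/139) = 3.416 × 10^-2 M
Tl2CrO4(s) ⇌ 2 Tl^+ + CrO4^2-, so Q = [Tl^+]^2[CrO4^2-]
Q = (1.493 x 10^-4)^2(3.416 x 10^-2) = 7.61 x 10^-10
Q > Ksp, so Tl2CrO4 will precipitate.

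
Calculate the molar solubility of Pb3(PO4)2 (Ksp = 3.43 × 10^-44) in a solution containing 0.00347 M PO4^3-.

Pb3(PO4)2(s) <=> 3 Pb^2+ + 2 PO4^3-
Ksp = [Pb^2+]^3[PO4^3-]^2
Let s be the molar solubility in this solution. [Pb^2+] = 3s, [PO4^3-] = 0.00347 + 2s ≈ 0.00347 (common-ion effect: PO4^3- is already 0.00347 M).
Ksp ≈ (3s)^3 × (0.00347)^2
s = 4.73 × 10^-14 M
Check: 2s = 9.5 × 10^-14 ≪ 0.00347, so the approximation is valid.

4.73 x 10^-14 M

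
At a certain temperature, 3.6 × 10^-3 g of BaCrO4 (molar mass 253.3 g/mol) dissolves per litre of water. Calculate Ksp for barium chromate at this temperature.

Ksp ≈ 2.0 × 10^-10

Molar solubility s = (3.6 × 10^-3 g/L) / (253.3 g/mol) = 1.42 x 10^-5 M.
BaCrO4(s) ⇌ Ba^2+ + CrO4^2-
With molar solubility s: [Ba^2+] = s, [CrO4^2-] = s.
Ksp = [Ba^2+][CrO4^2-]
Ksp = s^2
With s = 1.42 × 10^-5: Ksp = 2.0 × 10^-10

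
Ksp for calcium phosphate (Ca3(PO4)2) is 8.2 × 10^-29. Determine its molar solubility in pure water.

9.5 x 10^-7 M

Ca3(PO4)2(s) <=> 3 Ca^2+(aq) + 2 PO4^3-(aq)
Ksp = [Ca^2+]^3[PO4^3-]^2
With molar solubility s: [Ca^2+] = 3s, [PO4^3-] = 2s.
Substituting: Ksp = (3s)^3(2s)^2 = 108s^5
s = (8.2 × 10^-29 / 108)^(1/5) = 9.5 x 10^-7 M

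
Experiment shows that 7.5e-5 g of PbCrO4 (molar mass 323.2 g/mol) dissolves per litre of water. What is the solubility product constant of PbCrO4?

Ksp = 5.4e-14

Molar solubility s = (7.5 × 10^-5 g/L) / (323.2 g/mol) = 2.32 x 10^-7 M.
PbCrO4(s) <=> Pb^2+(aq) + CrO4^2-(aq)
With molar solubility s: [Pb^2+] = s, [CrO4^2-] = s.
Ksp = [Pb^2+][CrO4^2-]
Ksp = (s)(s) = s^2
Ksp = (2.32 × 10^-7)^2 = 5.4 x 10^-14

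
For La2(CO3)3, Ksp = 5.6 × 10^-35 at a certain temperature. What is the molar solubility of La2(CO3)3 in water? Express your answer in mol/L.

5.5 × 10^-8 M

La2(CO3)3(s) ⇌ 2 La^3+(aq) + 3 CO3^2-(aq)
Ksp = [La^3+]^2[CO3^2-]^3
With molar solubility s: [La^3+] = 2s, [CO3^2-] = 3s.
So Ksp = (2s)^2 × (3s)^3 = 108s^5
Solving, s = (5.6 × 10^-35/108)^(1/5) = 5.5 × 10^-8 M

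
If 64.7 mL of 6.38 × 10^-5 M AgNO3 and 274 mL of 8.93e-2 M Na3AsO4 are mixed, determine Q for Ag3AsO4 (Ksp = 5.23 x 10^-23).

Total volume = 64.7 + 274 = 338.7 mL.
[Ag^+] = 6.38 × 10^-5 × (64.7/338.7) = 1.219 x 10^-5 M
[AsO4^3-] = 8.93 x 10^-2 × (274/338.7) = 7.224 × 10^-2 M
Ag3AsO4(s) ⇌ 3 Ag^+ + AsO4^3-, so Q = [Ag^+]^3[AsO4^3-]
Q = (1.219 × 10^-5)^3(7.224 × 10^-2) = 1.31 × 10^-16
Q > Ksp, so Ag3AsO4 will precipitate.

Q = 1.31e-16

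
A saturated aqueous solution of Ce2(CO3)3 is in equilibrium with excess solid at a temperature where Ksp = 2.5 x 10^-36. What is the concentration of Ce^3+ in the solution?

5.9e-8 M

Ce2(CO3)3(s) ⇌ 2 Ce^3+ + 3 CO3^2-
Ksp = [Ce^3+]^2[CO3^2-]^3
If s mol/L of Ce2(CO3)3 dissolves, [Ce^3+] = 2s and [CO3^2-] = 3s.
Substituting: Ksp = (2s)^2(3s)^3 = 108s^5
s^5 = 2.5 x 10^-36 / 108, so s = 2.97 × 10^-8 M
[Ce^3+] = 2s = 5.9 × 10^-8 M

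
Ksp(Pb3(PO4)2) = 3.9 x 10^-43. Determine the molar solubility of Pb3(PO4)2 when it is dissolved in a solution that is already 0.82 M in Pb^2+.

s = 4.2 × 10^-22 M

Pb3(PO4)2(s) <=> 3 Pb^2+ + 2 PO4^3-
Ksp = [Pb^2+]^3[PO4^3-]^2
If s mol/L dissolves here, [Pb^2+] = 0.82 + 3s ≈ 0.82, [PO4^3-] = 2s (common-ion effect: Pb^2+ is already 0.82 M).
Ksp ≈ (0.82)^3 × (2s)^2
s = 4.2 × 10^-22 M
Check: 3s = 1.3 × 10^-21 ≪ 0.82, so the approximation is valid.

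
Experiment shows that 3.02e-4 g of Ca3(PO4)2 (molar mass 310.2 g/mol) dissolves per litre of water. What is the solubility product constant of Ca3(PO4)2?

Molar solubility s = (3.02 × 10^-4 g/L) / (310.2 g/mol) = 9.736 × 10^-7 M.
Ca3(PO4)2(s) ⇌ 3 Ca^2+(aq) + 2 PO4^3-(aq)
With molar solubility s: [Ca^2+] = 3s, [PO4^3-] = 2s.
Ksp = [Ca^2+]^3[PO4^3-]^2
Substituting: Ksp = (3s)^3(2s)^2 = 108s^5
With s = 9.736 × 10^-7: Ksp = 9.45 × 10^-29

9.45 × 10^-29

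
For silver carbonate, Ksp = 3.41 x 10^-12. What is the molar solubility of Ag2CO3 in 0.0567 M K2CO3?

Ag2CO3(s) ⇌ 2 Ag^+ + CO3^2-
Ksp = [Ag^+]^2[CO3^2-]
Let s be the molar solubility in this solution. [Ag^+] = 2s, [CO3^2-] = 0.0567 + s ≈ 0.0567 (Ksp is small, so little additional dissolves).
Ksp ≈ (2s)^2 × 0.0567
s = 3.88 x 10^-6 M
Check: s = 3.9 x 10^-6 ≪ 0.0567, so the approximation is valid.

s = 3.88 × 10^-6 M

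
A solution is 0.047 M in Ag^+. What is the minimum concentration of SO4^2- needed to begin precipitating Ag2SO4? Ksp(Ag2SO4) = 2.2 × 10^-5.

0.010 M

Ag2SO4(s) ⇌ 2 Ag^+(aq) + SO4^2-(aq)
Ksp = [Ag^+]^2[SO4^2-]
Precipitation begins when Q = Ksp. With [Ag^+] = 0.047 M:
2.2 × 10^-5 = (0.047)^2 × [SO4^2-]
[SO4^2-] = (2.2 × 10^-5 / 2.21 × 10^-3) = 1.0 × 10^-2 M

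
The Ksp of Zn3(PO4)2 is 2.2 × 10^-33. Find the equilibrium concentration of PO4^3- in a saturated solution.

2.3 x 10^-7 M

Zn3(PO4)2(s) ⇌ 3 Zn^2+(aq) + 2 PO4^3-(aq)
Ksp = [Zn^2+]^3[PO4^3-]^2
With molar solubility s: [Zn^2+] = 3s, [PO4^3-] = 2s.
Ksp = (3s)^3(2s)^2 = 108s^5
s = (2.2 × 10^-33 / 108)^(1/5) = 1.15 × 10^-7 M
[PO4^3-] = 2s = 2.3 × 10^-7 M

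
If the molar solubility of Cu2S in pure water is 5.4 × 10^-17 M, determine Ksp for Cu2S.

Cu2S(s) ⇌ 2 Cu^+(aq) + S^2-(aq)
For each mole of Cu2S that dissolves: [Cu^+] = 2s, [S^2-] = s.
Ksp = [Cu^+]^2[S^2-]
Substituting: Ksp = (2s)^2s = 4s^3
Ksp = 4 × (5.4 x 10^-17)^3 = 6.3 × 10^-49

Ksp = 6.3e-49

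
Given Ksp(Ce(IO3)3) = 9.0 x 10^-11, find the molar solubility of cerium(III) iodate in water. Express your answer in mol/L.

1.4 x 10^-3 M

Ce(IO3)3(s) <=> Ce^3+ + 3 IO3^-
Ksp = [Ce^3+][IO3^-]^3
With molar solubility s: [Ce^3+] = s, [IO3^-] = 3s.
Ksp = s(3s)^3 = 27s^4
s^4 = 9.0 x 10^-11 / 27, so s = 1.4 × 10^-3 M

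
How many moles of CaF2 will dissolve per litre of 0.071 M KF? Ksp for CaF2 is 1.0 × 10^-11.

2.0 x 10^-9 M

CaF2(s) <=> Ca^2+(aq) + 2 F^-(aq)
Ksp = [Ca^2+][F^-]^2
Let s be the molar solubility in this solution. [Ca^2+] = s, [F^-] = 0.071 + 2s ≈ 0.071 (Ksp is small, so little additional dissolves).
Ksp ≈ s × (0.071)^2
s = 2.0 × 10^-9 M
Check: 2s = 4.0 × 10^-9 ≪ 0.071, so the approximation is valid.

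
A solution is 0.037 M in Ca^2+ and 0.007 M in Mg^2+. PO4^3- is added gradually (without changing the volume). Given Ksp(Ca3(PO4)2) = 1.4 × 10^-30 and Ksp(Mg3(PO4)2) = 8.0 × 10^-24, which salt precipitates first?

Each salt begins to precipitate when Q = Ksp, i.e. when [PO4^3-] reaches its threshold.
For Ca3(PO4)2: 1.4 × 10^-30 = (0.037)^3 × [PO4^3-]^2  ⇒  [PO4^3-] = 1.7 × 10^-13 M.
For Mg3(PO4)2: 8.0 × 10^-24 = (0.007)^3 × [PO4^3-]^2  ⇒  [PO4^3-] = 4.8 × 10^-9 M.
The salt with the lower threshold [PO4^3-] precipitates first: Ca3(PO4)2.

Ca3(PO4)2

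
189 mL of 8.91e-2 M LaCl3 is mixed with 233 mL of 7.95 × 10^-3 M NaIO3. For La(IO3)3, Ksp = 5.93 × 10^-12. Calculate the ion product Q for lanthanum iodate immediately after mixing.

Total volume = 189 + 233 = 422 mL.
[La^3+] = 8.91 × 10^-2 × (189/422) = 3.990 × 10^-2 M
[IO3^-] = 7.95 × 10^-3 × (233/422) = 4.389 × 10^-3 M
La(IO3)3(s) ⇌ La^3+ + 3 IO3^-, so Q = [La^3+][IO3^-]^3
Q = (3.990 x 10^-2)(4.389 × 10^-3)^3 = 3.37 × 10^-9
Q > Ksp, so La(IO3)3 will precipitate.

Q = 3.37 x 10^-9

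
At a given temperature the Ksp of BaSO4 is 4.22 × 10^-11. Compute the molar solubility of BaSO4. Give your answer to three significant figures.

BaSO4(s) ⇌ Ba^2+ + SO4^2-
Ksp = [Ba^2+][SO4^2-]
For each mole of BaSO4 that dissolves: [Ba^2+] = s, [SO4^2-] = s.
Ksp = s × s = s^2
s = (4.22 × 10^-11)^(1/2) = 6.50 x 10^-6 M

s = 6.50e-6 M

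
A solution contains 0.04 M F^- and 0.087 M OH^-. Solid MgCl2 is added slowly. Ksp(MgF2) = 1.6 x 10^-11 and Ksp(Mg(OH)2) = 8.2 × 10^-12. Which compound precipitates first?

Each salt begins to precipitate when Q = Ksp, i.e. when [Mg^2+] reaches its threshold.
For MgF2: 1.6 x 10^-11 = (0.04)^2 × [Mg^2+]  ⇒  [Mg^2+] = 1.0 × 10^-8 M.
For Mg(OH)2: 8.2 × 10^-12 = (0.087)^2 × [Mg^2+]  ⇒  [Mg^2+] = 1.1 × 10^-9 M.
The salt with the lower threshold [Mg^2+] precipitates first: Mg(OH)2.

Mg(OH)2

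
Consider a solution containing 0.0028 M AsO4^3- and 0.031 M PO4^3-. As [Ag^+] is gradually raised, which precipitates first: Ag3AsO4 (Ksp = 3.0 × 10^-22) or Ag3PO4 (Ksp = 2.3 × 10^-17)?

Ag3AsO4

Each salt begins to precipitate when Q = Ksp, i.e. when [Ag^+] reaches its threshold.
For Ag3AsO4: 3.0 × 10^-22 = 0.0028 × [Ag^+]^3  ⇒  [Ag^+] = 4.7 x 10^-7 M.
For Ag3PO4: 2.3 × 10^-17 = 0.031 × [Ag^+]^3  ⇒  [Ag^+] = 9.1 x 10^-6 M.
The salt with the lower threshold [Ag^+] precipitates first: Ag3AsO4.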